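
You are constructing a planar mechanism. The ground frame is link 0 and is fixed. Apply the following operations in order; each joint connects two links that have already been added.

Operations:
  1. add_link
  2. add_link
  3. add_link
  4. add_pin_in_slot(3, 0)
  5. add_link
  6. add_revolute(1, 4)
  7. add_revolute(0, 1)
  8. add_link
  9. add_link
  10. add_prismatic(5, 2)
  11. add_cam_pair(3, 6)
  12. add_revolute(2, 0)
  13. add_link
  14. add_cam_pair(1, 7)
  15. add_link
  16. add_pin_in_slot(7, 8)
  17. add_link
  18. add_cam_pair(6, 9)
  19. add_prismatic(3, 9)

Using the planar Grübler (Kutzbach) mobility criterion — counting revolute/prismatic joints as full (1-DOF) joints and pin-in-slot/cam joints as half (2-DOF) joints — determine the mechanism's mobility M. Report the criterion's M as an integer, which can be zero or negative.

M = 12

L=1 J1=0 J2=0
add link → L=2 J1=0 J2=0
add link → L=3 J1=0 J2=0
add link → L=4 J1=0 J2=0
PS@3,0 dof=2 J2 → L=4 J1=0 J2=1
add link → L=5 J1=0 J2=1
R@1,4 dof=1 J1 → L=5 J1=1 J2=1
R@0,1 dof=1 J1 → L=5 J1=2 J2=1
add link → L=6 J1=2 J2=1
add link → L=7 J1=2 J2=1
P@5,2 dof=1 J1 → L=7 J1=3 J2=1
C@3,6 dof=2 J2 → L=7 J1=3 J2=2
R@2,0 dof=1 J1 → L=7 J1=4 J2=2
add link → L=8 J1=4 J2=2
C@1,7 dof=2 J2 → L=8 J1=4 J2=3
add link → L=9 J1=4 J2=3
PS@7,8 dof=2 J2 → L=9 J1=4 J2=4
add link → L=10 J1=4 J2=4
C@6,9 dof=2 J2 → L=10 J1=4 J2=5
P@3,9 dof=1 J1 → L=10 J1=5 J2=5
M=3(L−1)−2J1−J2=3·9−2·5−5=12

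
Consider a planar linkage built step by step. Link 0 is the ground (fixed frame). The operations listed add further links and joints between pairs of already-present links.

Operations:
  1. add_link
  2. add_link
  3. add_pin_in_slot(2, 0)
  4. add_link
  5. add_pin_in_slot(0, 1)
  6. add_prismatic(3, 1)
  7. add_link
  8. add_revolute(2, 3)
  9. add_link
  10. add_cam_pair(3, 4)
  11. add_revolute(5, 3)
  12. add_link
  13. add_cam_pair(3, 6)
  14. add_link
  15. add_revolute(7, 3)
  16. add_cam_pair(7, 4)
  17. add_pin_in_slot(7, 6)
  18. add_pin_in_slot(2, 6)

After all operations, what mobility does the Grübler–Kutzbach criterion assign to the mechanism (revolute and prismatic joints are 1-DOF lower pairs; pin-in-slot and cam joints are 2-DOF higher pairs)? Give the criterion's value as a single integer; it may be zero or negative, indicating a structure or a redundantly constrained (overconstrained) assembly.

M = 6

link 0 = ground. State L|J1|J2 = 1|0|0
+link1  2|0|0
+link2  3|0|0
PS(2,0) f=2→J2  3|0|1
+link3  4|0|1
PS(0,1) f=2→J2  4|0|2
P(3,1) f=1→J1  4|1|2
+link4  5|1|2
R(2,3) f=1→J1  5|2|2
+link5  6|2|2
C(3,4) f=2→J2  6|2|3
R(5,3) f=1→J1  6|3|3
+link6  7|3|3
C(3,6) f=2→J2  7|3|4
+link7  8|3|4
R(7,3) f=1→J1  8|4|4
C(7,4) f=2→J2  8|4|5
PS(7,6) f=2→J2  8|4|6
PS(2,6) f=2→J2  8|4|7
M = 3(8−1)−2·4−7 = 21−8−7 = 6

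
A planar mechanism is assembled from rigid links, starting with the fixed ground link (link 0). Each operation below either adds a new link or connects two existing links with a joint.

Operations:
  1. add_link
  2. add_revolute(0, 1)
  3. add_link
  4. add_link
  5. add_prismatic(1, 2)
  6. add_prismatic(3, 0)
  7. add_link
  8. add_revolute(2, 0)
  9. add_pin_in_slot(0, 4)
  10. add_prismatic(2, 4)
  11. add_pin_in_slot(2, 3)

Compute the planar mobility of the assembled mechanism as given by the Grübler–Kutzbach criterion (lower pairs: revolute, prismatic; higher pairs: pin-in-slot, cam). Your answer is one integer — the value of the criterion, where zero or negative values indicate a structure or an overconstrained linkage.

M = 0

[1;0;0] (link 0 is ground)
L+ [2;0;0]
R(0,1)∈J1 [2;1;0]
L+ [3;1;0]
L+ [4;1;0]
P(1,2)∈J1 [4;2;0]
P(3,0)∈J1 [4;3;0]
L+ [5;3;0]
R(2,0)∈J1 [5;4;0]
PS(0,4)∈J2 [5;4;1]
P(2,4)∈J1 [5;5;1]
PS(2,3)∈J2 [5;5;2]
mobility = 12 − 10 − 2 = 0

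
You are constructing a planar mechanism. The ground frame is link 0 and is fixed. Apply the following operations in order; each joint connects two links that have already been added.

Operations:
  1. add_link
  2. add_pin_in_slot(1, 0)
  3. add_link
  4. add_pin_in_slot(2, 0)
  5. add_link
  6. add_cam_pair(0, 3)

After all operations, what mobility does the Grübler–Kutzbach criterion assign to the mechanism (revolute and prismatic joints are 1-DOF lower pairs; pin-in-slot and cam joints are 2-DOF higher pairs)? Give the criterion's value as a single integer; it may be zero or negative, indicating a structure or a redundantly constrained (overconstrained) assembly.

link 0 = ground. State L|J1|J2 = 1|0|0
+link1  2|0|0
PS(1,0) f=2→J2  2|0|1
+link2  3|0|1
PS(2,0) f=2→J2  3|0|2
+link3  4|0|2
C(0,3) f=2→J2  4|0|3
M = 3(4−1)−2·0−3 = 9−0−3 = 6

M = 6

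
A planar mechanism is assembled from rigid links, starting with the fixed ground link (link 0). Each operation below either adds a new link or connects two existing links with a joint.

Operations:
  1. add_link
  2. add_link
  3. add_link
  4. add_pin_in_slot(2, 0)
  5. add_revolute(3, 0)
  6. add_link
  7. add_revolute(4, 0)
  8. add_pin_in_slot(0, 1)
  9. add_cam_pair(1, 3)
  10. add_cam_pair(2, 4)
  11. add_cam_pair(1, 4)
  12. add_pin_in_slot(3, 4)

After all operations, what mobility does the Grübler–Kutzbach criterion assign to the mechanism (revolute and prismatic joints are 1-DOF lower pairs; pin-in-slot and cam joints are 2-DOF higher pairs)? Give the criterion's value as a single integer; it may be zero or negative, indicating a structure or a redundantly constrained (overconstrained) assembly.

(L,J1,J2)=(1,0,0); link0 fixed
link1: (2,0,0)
link2: (3,0,0)
link3: (4,0,0)
PS 2-0 [J2]: (4,0,1)
R 3-0 [J1]: (4,1,1)
link4: (5,1,1)
R 4-0 [J1]: (5,2,1)
PS 0-1 [J2]: (5,2,2)
C 1-3 [J2]: (5,2,3)
C 2-4 [J2]: (5,2,4)
C 1-4 [J2]: (5,2,5)
PS 3-4 [J2]: (5,2,6)
Grübler: 3·4 − 2·2 − 6 = 2

M = 2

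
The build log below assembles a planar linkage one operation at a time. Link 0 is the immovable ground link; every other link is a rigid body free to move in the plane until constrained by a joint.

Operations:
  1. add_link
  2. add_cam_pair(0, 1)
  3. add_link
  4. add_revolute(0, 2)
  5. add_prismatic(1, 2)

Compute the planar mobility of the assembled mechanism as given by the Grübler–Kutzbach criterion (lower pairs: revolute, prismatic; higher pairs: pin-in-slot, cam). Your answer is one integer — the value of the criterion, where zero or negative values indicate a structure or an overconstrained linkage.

L=1 J1=0 J2=0
add link → L=2 J1=0 J2=0
C@0,1 dof=2 J2 → L=2 J1=0 J2=1
add link → L=3 J1=0 J2=1
R@0,2 dof=1 J1 → L=3 J1=1 J2=1
P@1,2 dof=1 J1 → L=3 J1=2 J2=1
M=3(L−1)−2J1−J2=3·2−2·2−1=1

M = 1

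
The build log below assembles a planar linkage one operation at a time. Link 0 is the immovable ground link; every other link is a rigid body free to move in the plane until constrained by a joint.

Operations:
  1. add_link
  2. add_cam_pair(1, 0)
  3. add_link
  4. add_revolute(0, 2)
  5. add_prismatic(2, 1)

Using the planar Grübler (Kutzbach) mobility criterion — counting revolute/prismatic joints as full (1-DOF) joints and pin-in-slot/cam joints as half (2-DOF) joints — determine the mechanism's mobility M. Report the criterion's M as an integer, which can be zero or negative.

ground; <1,0,0>
#1 <2,0,0>
C:1↔0 J2 <2,0,1>
#2 <3,0,1>
R:0↔2 J1 <3,1,1>
P:2↔1 J1 <3,2,1>
3×2 − 2×2 − 1×1 = 1

M = 1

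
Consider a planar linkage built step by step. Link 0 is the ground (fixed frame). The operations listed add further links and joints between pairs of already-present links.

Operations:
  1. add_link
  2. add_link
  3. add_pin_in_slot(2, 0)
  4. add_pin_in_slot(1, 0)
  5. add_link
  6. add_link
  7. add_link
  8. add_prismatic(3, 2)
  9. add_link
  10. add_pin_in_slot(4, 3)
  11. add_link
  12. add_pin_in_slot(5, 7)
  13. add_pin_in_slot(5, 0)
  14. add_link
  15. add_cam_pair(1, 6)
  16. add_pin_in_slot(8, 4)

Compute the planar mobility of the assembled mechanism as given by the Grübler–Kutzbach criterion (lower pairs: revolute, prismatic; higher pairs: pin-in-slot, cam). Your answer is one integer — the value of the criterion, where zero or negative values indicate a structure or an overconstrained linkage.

(L,J1,J2)=(1,0,0); link0 fixed
link1: (2,0,0)
link2: (3,0,0)
PS 2-0 [J2]: (3,0,1)
PS 1-0 [J2]: (3,0,2)
link3: (4,0,2)
link4: (5,0,2)
link5: (6,0,2)
P 3-2 [J1]: (6,1,2)
link6: (7,1,2)
PS 4-3 [J2]: (7,1,3)
link7: (8,1,3)
PS 5-7 [J2]: (8,1,4)
PS 5-0 [J2]: (8,1,5)
link8: (9,1,5)
C 1-6 [J2]: (9,1,6)
PS 8-4 [J2]: (9,1,7)
Grübler: 3·8 − 2·1 − 7 = 15

M = 15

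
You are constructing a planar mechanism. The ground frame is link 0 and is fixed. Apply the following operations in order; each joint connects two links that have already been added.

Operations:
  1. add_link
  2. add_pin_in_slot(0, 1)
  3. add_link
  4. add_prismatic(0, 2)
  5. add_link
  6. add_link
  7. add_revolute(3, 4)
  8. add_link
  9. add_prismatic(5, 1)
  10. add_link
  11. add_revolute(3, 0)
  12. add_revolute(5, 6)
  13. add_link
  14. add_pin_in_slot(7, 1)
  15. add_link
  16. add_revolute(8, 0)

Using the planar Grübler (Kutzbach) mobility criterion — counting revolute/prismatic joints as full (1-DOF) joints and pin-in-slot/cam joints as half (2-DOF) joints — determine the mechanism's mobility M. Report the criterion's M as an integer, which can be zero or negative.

ground; <1,0,0>
#1 <2,0,0>
PS:0↔1 J2 <2,0,1>
#2 <3,0,1>
P:0↔2 J1 <3,1,1>
#3 <4,1,1>
#4 <5,1,1>
R:3↔4 J1 <5,2,1>
#5 <6,2,1>
P:5↔1 J1 <6,3,1>
#6 <7,3,1>
R:3↔0 J1 <7,4,1>
R:5↔6 J1 <7,5,1>
#7 <8,5,1>
PS:7↔1 J2 <8,5,2>
#8 <9,5,2>
R:8↔0 J1 <9,6,2>
3×8 − 2×6 − 1×2 = 10

M = 10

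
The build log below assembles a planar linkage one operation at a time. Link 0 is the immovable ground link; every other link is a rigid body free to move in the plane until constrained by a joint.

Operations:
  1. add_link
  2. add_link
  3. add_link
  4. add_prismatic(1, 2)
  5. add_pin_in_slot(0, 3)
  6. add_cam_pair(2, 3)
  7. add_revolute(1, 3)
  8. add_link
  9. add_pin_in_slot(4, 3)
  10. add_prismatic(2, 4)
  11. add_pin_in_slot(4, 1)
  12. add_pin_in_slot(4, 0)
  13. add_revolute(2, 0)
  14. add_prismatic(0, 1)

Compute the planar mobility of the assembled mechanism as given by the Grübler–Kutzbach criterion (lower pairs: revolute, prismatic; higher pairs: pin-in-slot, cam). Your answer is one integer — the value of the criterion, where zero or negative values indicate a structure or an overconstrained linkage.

M = -3

ground; <1,0,0>
#1 <2,0,0>
#2 <3,0,0>
#3 <4,0,0>
P:1↔2 J1 <4,1,0>
PS:0↔3 J2 <4,1,1>
C:2↔3 J2 <4,1,2>
R:1↔3 J1 <4,2,2>
#4 <5,2,2>
PS:4↔3 J2 <5,2,3>
P:2↔4 J1 <5,3,3>
PS:4↔1 J2 <5,3,4>
PS:4↔0 J2 <5,3,5>
R:2↔0 J1 <5,4,5>
P:0↔1 J1 <5,5,5>
3×4 − 2×5 − 1×5 = -3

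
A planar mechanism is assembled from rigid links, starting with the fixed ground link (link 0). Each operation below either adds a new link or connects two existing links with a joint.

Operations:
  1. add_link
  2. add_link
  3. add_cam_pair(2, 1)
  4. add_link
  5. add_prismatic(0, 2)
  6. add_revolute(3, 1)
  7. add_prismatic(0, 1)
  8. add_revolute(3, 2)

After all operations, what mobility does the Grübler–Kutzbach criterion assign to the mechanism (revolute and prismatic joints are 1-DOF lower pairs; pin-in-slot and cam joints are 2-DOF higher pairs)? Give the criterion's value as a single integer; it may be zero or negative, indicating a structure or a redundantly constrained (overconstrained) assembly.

M = 0

ground; <1,0,0>
#1 <2,0,0>
#2 <3,0,0>
C:2↔1 J2 <3,0,1>
#3 <4,0,1>
P:0↔2 J1 <4,1,1>
R:3↔1 J1 <4,2,1>
P:0↔1 J1 <4,3,1>
R:3↔2 J1 <4,4,1>
3×3 − 2×4 − 1×1 = 0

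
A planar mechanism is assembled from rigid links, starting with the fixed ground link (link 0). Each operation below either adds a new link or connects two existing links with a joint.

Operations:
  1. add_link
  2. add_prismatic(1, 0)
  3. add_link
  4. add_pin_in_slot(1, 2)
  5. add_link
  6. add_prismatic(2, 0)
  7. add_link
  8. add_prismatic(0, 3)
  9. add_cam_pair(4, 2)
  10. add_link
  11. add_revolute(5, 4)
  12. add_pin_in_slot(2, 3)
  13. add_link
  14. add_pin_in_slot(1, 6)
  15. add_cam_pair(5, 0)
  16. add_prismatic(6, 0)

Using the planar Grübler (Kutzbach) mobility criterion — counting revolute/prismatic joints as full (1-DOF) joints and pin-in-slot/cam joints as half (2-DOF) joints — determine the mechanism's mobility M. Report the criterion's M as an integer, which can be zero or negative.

M = 3

[1;0;0] (link 0 is ground)
L+ [2;0;0]
P(1,0)∈J1 [2;1;0]
L+ [3;1;0]
PS(1,2)∈J2 [3;1;1]
L+ [4;1;1]
P(2,0)∈J1 [4;2;1]
L+ [5;2;1]
P(0,3)∈J1 [5;3;1]
C(4,2)∈J2 [5;3;2]
L+ [6;3;2]
R(5,4)∈J1 [6;4;2]
PS(2,3)∈J2 [6;4;3]
L+ [7;4;3]
PS(1,6)∈J2 [7;4;4]
C(5,0)∈J2 [7;4;5]
P(6,0)∈J1 [7;5;5]
mobility = 18 − 10 − 5 = 3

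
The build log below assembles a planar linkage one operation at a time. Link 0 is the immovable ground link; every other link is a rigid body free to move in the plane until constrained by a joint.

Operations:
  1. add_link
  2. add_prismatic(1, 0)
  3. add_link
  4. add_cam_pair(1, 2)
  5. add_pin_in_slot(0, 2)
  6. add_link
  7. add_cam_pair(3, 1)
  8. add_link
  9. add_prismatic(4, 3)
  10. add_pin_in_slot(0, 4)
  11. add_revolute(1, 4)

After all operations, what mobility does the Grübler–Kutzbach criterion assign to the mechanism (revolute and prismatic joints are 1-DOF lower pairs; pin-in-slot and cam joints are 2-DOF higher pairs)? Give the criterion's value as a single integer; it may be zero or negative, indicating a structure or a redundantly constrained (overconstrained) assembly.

M = 2

link 0 = ground. State L|J1|J2 = 1|0|0
+link1  2|0|0
P(1,0) f=1→J1  2|1|0
+link2  3|1|0
C(1,2) f=2→J2  3|1|1
PS(0,2) f=2→J2  3|1|2
+link3  4|1|2
C(3,1) f=2→J2  4|1|3
+link4  5|1|3
P(4,3) f=1→J1  5|2|3
PS(0,4) f=2→J2  5|2|4
R(1,4) f=1→J1  5|3|4
M = 3(5−1)−2·3−4 = 12−6−4 = 2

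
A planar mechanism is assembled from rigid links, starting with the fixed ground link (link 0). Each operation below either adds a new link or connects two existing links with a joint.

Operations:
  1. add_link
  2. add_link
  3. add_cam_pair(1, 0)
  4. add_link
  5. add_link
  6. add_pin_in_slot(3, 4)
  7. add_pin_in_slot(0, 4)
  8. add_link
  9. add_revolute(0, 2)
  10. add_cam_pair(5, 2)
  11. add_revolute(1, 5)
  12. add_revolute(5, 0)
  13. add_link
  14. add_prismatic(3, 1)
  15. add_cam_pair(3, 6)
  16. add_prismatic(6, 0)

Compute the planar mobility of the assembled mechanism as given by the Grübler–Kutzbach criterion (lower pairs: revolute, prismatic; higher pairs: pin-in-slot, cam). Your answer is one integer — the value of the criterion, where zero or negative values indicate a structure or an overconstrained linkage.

link 0 = ground. State L|J1|J2 = 1|0|0
+link1  2|0|0
+link2  3|0|0
C(1,0) f=2→J2  3|0|1
+link3  4|0|1
+link4  5|0|1
PS(3,4) f=2→J2  5|0|2
PS(0,4) f=2→J2  5|0|3
+link5  6|0|3
R(0,2) f=1→J1  6|1|3
C(5,2) f=2→J2  6|1|4
R(1,5) f=1→J1  6|2|4
R(5,0) f=1→J1  6|3|4
+link6  7|3|4
P(3,1) f=1→J1  7|4|4
C(3,6) f=2→J2  7|4|5
P(6,0) f=1→J1  7|5|5
M = 3(7−1)−2·5−5 = 18−10−5 = 3

M = 3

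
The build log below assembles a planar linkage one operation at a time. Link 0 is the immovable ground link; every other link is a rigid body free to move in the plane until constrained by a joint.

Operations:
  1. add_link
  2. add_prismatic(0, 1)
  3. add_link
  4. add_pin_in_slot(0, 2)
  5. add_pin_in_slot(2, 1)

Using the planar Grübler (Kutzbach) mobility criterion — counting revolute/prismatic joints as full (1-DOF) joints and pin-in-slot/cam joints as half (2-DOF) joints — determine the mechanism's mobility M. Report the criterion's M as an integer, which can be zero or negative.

M = 2

link 0 = ground. State L|J1|J2 = 1|0|0
+link1  2|0|0
P(0,1) f=1→J1  2|1|0
+link2  3|1|0
PS(0,2) f=2→J2  3|1|1
PS(2,1) f=2→J2  3|1|2
M = 3(3−1)−2·1−2 = 6−2−2 = 2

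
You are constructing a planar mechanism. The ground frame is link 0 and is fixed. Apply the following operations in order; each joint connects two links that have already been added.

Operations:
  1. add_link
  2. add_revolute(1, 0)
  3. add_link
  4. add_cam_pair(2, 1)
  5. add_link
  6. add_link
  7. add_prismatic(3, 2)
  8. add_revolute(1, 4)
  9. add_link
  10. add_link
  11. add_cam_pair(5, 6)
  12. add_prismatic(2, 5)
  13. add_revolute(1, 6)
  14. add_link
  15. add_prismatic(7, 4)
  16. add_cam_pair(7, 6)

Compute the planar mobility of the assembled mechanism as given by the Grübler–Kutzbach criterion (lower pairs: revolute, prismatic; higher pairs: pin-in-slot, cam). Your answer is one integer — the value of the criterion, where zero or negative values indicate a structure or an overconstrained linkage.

[1;0;0] (link 0 is ground)
L+ [2;0;0]
R(1,0)∈J1 [2;1;0]
L+ [3;1;0]
C(2,1)∈J2 [3;1;1]
L+ [4;1;1]
L+ [5;1;1]
P(3,2)∈J1 [5;2;1]
R(1,4)∈J1 [5;3;1]
L+ [6;3;1]
L+ [7;3;1]
C(5,6)∈J2 [7;3;2]
P(2,5)∈J1 [7;4;2]
R(1,6)∈J1 [7;5;2]
L+ [8;5;2]
P(7,4)∈J1 [8;6;2]
C(7,6)∈J2 [8;6;3]
mobility = 21 − 12 − 3 = 6

M = 6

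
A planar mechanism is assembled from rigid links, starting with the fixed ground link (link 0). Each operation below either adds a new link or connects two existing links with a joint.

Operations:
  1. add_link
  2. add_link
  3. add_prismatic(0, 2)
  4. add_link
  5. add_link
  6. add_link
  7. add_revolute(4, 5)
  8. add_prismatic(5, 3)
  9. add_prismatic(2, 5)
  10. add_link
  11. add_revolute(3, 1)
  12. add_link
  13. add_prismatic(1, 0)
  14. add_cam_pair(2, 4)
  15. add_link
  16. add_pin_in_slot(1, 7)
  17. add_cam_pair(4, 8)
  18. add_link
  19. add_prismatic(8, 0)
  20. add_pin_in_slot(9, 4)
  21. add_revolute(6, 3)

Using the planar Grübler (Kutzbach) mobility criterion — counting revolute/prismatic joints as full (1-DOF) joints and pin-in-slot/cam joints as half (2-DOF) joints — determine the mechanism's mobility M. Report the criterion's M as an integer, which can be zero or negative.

M = 7

link 0 = ground. State L|J1|J2 = 1|0|0
+link1  2|0|0
+link2  3|0|0
P(0,2) f=1→J1  3|1|0
+link3  4|1|0
+link4  5|1|0
+link5  6|1|0
R(4,5) f=1→J1  6|2|0
P(5,3) f=1→J1  6|3|0
P(2,5) f=1→J1  6|4|0
+link6  7|4|0
R(3,1) f=1→J1  7|5|0
+link7  8|5|0
P(1,0) f=1→J1  8|6|0
C(2,4) f=2→J2  8|6|1
+link8  9|6|1
PS(1,7) f=2→J2  9|6|2
C(4,8) f=2→J2  9|6|3
+link9  10|6|3
P(8,0) f=1→J1  10|7|3
PS(9,4) f=2→J2  10|7|4
R(6,3) f=1→J1  10|8|4
M = 3(10−1)−2·8−4 = 27−16−4 = 7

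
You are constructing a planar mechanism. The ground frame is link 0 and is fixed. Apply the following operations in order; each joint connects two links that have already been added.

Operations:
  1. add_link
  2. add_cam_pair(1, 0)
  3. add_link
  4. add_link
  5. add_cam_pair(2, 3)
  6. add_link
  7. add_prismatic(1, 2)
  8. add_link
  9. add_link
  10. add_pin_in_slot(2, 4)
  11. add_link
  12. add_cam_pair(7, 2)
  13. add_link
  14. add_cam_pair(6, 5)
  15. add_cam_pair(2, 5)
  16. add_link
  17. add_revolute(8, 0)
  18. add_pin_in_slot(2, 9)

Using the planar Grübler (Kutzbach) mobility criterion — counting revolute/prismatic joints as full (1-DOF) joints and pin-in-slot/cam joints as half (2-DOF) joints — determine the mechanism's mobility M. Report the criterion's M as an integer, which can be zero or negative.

[1;0;0] (link 0 is ground)
L+ [2;0;0]
C(1,0)∈J2 [2;0;1]
L+ [3;0;1]
L+ [4;0;1]
C(2,3)∈J2 [4;0;2]
L+ [5;0;2]
P(1,2)∈J1 [5;1;2]
L+ [6;1;2]
L+ [7;1;2]
PS(2,4)∈J2 [7;1;3]
L+ [8;1;3]
C(7,2)∈J2 [8;1;4]
L+ [9;1;4]
C(6,5)∈J2 [9;1;5]
C(2,5)∈J2 [9;1;6]
L+ [10;1;6]
R(8,0)∈J1 [10;2;6]
PS(2,9)∈J2 [10;2;7]
mobility = 27 − 4 − 7 = 16

M = 16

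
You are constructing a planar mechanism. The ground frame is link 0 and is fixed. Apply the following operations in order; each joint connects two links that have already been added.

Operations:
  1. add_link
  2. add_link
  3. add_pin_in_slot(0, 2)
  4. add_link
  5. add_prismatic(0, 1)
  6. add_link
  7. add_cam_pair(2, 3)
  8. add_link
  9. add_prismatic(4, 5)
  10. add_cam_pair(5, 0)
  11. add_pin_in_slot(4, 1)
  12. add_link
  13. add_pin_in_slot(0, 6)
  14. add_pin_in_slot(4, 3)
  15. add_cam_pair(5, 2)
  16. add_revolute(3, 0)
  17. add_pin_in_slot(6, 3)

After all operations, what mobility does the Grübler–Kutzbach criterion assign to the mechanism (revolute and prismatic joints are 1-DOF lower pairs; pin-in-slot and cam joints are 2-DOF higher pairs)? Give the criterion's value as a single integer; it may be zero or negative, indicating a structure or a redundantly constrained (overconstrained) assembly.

M = 4

link 0 = ground. State L|J1|J2 = 1|0|0
+link1  2|0|0
+link2  3|0|0
PS(0,2) f=2→J2  3|0|1
+link3  4|0|1
P(0,1) f=1→J1  4|1|1
+link4  5|1|1
C(2,3) f=2→J2  5|1|2
+link5  6|1|2
P(4,5) f=1→J1  6|2|2
C(5,0) f=2→J2  6|2|3
PS(4,1) f=2→J2  6|2|4
+link6  7|2|4
PS(0,6) f=2→J2  7|2|5
PS(4,3) f=2→J2  7|2|6
C(5,2) f=2→J2  7|2|7
R(3,0) f=1→J1  7|3|7
PS(6,3) f=2→J2  7|3|8
M = 3(7−1)−2·3−8 = 18−6−8 = 4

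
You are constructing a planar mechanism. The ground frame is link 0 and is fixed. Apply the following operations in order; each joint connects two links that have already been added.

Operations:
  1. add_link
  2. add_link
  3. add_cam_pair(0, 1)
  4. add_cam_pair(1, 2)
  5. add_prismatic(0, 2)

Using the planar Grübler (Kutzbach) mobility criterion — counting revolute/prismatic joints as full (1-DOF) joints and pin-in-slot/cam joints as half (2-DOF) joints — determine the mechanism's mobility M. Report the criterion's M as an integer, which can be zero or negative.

M = 2

L=1 J1=0 J2=0
add link → L=2 J1=0 J2=0
add link → L=3 J1=0 J2=0
C@0,1 dof=2 J2 → L=3 J1=0 J2=1
C@1,2 dof=2 J2 → L=3 J1=0 J2=2
P@0,2 dof=1 J1 → L=3 J1=1 J2=2
M=3(L−1)−2J1−J2=3·2−2·1−2=2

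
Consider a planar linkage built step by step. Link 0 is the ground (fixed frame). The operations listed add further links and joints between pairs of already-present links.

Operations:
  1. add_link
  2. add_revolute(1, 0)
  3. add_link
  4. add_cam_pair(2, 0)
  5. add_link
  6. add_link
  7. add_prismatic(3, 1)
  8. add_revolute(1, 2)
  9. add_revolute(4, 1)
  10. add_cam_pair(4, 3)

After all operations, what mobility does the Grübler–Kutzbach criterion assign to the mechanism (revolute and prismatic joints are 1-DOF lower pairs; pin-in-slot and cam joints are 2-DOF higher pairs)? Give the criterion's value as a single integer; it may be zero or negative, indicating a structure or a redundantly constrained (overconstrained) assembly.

ground; <1,0,0>
#1 <2,0,0>
R:1↔0 J1 <2,1,0>
#2 <3,1,0>
C:2↔0 J2 <3,1,1>
#3 <4,1,1>
#4 <5,1,1>
P:3↔1 J1 <5,2,1>
R:1↔2 J1 <5,3,1>
R:4↔1 J1 <5,4,1>
C:4↔3 J2 <5,4,2>
3×4 − 2×4 − 1×2 = 2

M = 2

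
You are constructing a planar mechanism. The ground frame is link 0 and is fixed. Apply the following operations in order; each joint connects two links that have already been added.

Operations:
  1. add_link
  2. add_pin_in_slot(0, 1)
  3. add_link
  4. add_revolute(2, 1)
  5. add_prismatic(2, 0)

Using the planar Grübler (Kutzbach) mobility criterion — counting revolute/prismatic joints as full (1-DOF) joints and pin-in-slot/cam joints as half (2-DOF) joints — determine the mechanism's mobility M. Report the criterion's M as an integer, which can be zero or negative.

M = 1

link 0 = ground. State L|J1|J2 = 1|0|0
+link1  2|0|0
PS(0,1) f=2→J2  2|0|1
+link2  3|0|1
R(2,1) f=1→J1  3|1|1
P(2,0) f=1→J1  3|2|1
M = 3(3−1)−2·2−1 = 6−4−1 = 1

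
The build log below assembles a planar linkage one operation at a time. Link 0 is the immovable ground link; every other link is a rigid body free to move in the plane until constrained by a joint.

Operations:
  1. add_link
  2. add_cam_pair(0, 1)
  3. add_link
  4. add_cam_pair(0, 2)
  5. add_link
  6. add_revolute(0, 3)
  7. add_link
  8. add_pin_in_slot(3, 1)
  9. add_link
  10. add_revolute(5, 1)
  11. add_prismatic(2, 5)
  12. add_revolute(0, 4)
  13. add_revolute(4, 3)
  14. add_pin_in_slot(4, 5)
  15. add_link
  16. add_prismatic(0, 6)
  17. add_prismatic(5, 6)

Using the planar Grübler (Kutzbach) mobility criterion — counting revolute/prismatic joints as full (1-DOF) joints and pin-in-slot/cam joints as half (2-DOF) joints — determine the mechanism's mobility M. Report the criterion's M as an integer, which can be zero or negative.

M = 0

ground; <1,0,0>
#1 <2,0,0>
C:0↔1 J2 <2,0,1>
#2 <3,0,1>
C:0↔2 J2 <3,0,2>
#3 <4,0,2>
R:0↔3 J1 <4,1,2>
#4 <5,1,2>
PS:3↔1 J2 <5,1,3>
#5 <6,1,3>
R:5↔1 J1 <6,2,3>
P:2↔5 J1 <6,3,3>
R:0↔4 J1 <6,4,3>
R:4↔3 J1 <6,5,3>
PS:4↔5 J2 <6,5,4>
#6 <7,5,4>
P:0↔6 J1 <7,6,4>
P:5↔6 J1 <7,7,4>
3×6 − 2×7 − 1×4 = 0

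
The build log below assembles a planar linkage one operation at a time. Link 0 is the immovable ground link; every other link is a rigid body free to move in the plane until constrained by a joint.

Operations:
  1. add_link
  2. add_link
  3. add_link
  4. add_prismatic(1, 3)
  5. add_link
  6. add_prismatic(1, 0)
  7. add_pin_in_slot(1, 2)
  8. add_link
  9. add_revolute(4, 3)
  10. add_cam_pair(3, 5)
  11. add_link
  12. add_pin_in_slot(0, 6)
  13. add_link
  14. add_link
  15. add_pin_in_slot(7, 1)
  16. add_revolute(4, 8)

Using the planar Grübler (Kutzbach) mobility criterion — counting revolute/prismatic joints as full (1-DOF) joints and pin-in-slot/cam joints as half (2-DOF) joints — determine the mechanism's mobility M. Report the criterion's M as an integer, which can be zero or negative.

M = 12

ground; <1,0,0>
#1 <2,0,0>
#2 <3,0,0>
#3 <4,0,0>
P:1↔3 J1 <4,1,0>
#4 <5,1,0>
P:1↔0 J1 <5,2,0>
PS:1↔2 J2 <5,2,1>
#5 <6,2,1>
R:4↔3 J1 <6,3,1>
C:3↔5 J2 <6,3,2>
#6 <7,3,2>
PS:0↔6 J2 <7,3,3>
#7 <8,3,3>
#8 <9,3,3>
PS:7↔1 J2 <9,3,4>
R:4↔8 J1 <9,4,4>
3×8 − 2×4 − 1×4 = 12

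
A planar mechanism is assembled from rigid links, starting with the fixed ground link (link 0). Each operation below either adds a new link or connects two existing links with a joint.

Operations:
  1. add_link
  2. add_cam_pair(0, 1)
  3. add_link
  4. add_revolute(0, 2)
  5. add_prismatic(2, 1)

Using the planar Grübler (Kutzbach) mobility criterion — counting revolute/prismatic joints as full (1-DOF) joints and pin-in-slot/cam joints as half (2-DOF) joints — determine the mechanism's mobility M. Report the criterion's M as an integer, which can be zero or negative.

link 0 = ground. State L|J1|J2 = 1|0|0
+link1  2|0|0
C(0,1) f=2→J2  2|0|1
+link2  3|0|1
R(0,2) f=1→J1  3|1|1
P(2,1) f=1→J1  3|2|1
M = 3(3−1)−2·2−1 = 6−4−1 = 1

M = 1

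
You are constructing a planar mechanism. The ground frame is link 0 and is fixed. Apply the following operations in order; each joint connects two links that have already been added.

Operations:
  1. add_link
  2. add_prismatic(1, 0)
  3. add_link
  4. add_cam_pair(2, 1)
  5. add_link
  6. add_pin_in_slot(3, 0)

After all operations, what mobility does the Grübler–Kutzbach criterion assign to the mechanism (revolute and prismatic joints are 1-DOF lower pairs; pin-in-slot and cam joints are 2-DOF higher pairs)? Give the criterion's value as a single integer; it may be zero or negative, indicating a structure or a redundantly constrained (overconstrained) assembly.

M = 5

ground; <1,0,0>
#1 <2,0,0>
P:1↔0 J1 <2,1,0>
#2 <3,1,0>
C:2↔1 J2 <3,1,1>
#3 <4,1,1>
PS:3↔0 J2 <4,1,2>
3×3 − 2×1 − 1×2 = 5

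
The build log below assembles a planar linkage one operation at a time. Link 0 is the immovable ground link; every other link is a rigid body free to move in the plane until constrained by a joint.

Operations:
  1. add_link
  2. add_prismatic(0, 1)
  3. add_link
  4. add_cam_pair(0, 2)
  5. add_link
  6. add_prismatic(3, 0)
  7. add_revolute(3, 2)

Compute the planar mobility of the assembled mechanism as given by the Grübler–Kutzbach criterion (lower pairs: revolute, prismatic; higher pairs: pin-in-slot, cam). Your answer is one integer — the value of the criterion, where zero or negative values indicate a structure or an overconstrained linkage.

L=1 J1=0 J2=0
add link → L=2 J1=0 J2=0
P@0,1 dof=1 J1 → L=2 J1=1 J2=0
add link → L=3 J1=1 J2=0
C@0,2 dof=2 J2 → L=3 J1=1 J2=1
add link → L=4 J1=1 J2=1
P@3,0 dof=1 J1 → L=4 J1=2 J2=1
R@3,2 dof=1 J1 → L=4 J1=3 J2=1
M=3(L−1)−2J1−J2=3·3−2·3−1=2

M = 2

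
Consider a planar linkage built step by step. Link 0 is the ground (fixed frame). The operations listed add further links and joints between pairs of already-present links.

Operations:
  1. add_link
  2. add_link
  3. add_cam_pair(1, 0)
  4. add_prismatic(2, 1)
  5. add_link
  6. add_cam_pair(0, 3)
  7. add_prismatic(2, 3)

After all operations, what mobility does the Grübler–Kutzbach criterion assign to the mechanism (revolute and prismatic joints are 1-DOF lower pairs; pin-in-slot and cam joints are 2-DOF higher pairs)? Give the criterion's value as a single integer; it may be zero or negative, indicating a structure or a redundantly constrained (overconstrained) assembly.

ground; <1,0,0>
#1 <2,0,0>
#2 <3,0,0>
C:1↔0 J2 <3,0,1>
P:2↔1 J1 <3,1,1>
#3 <4,1,1>
C:0↔3 J2 <4,1,2>
P:2↔3 J1 <4,2,2>
3×3 − 2×2 − 1×2 = 3

M = 3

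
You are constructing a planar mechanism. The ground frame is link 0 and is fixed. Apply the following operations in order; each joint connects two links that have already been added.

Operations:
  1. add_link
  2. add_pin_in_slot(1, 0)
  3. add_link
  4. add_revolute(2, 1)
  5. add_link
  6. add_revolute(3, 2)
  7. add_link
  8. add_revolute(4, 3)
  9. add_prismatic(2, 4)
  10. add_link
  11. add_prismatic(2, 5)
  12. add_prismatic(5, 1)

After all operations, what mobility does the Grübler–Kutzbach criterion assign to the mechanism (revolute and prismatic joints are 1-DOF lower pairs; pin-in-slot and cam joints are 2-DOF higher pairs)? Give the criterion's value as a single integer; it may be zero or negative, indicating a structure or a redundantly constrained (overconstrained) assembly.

M = 2

L=1 J1=0 J2=0
add link → L=2 J1=0 J2=0
PS@1,0 dof=2 J2 → L=2 J1=0 J2=1
add link → L=3 J1=0 J2=1
R@2,1 dof=1 J1 → L=3 J1=1 J2=1
add link → L=4 J1=1 J2=1
R@3,2 dof=1 J1 → L=4 J1=2 J2=1
add link → L=5 J1=2 J2=1
R@4,3 dof=1 J1 → L=5 J1=3 J2=1
P@2,4 dof=1 J1 → L=5 J1=4 J2=1
add link → L=6 J1=4 J2=1
P@2,5 dof=1 J1 → L=6 J1=5 J2=1
P@5,1 dof=1 J1 → L=6 J1=6 J2=1
M=3(L−1)−2J1−J2=3·5−2·6−1=2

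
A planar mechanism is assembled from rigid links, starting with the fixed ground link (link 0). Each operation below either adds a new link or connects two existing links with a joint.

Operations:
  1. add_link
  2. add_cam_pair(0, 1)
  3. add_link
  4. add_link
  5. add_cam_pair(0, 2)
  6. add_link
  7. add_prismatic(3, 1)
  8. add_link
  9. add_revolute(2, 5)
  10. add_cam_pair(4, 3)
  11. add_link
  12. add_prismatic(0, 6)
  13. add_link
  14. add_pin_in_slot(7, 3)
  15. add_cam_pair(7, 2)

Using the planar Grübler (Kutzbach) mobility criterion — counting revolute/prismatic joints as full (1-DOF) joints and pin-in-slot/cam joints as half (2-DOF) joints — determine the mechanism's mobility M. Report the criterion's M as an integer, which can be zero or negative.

link 0 = ground. State L|J1|J2 = 1|0|0
+link1  2|0|0
C(0,1) f=2→J2  2|0|1
+link2  3|0|1
+link3  4|0|1
C(0,2) f=2→J2  4|0|2
+link4  5|0|2
P(3,1) f=1→J1  5|1|2
+link5  6|1|2
R(2,5) f=1→J1  6|2|2
C(4,3) f=2→J2  6|2|3
+link6  7|2|3
P(0,6) f=1→J1  7|3|3
+link7  8|3|3
PS(7,3) f=2→J2  8|3|4
C(7,2) f=2→J2  8|3|5
M = 3(8−1)−2·3−5 = 21−6−5 = 10

M = 10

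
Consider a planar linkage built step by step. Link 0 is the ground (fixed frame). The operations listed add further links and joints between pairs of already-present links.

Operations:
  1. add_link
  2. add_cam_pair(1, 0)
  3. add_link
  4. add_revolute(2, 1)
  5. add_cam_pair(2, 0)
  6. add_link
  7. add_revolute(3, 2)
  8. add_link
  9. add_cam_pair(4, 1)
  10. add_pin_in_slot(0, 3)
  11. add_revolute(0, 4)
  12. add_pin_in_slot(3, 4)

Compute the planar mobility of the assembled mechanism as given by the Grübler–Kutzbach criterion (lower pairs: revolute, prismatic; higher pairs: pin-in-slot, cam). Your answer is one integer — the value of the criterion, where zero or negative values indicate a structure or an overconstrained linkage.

M = 1

[1;0;0] (link 0 is ground)
L+ [2;0;0]
C(1,0)∈J2 [2;0;1]
L+ [3;0;1]
R(2,1)∈J1 [3;1;1]
C(2,0)∈J2 [3;1;2]
L+ [4;1;2]
R(3,2)∈J1 [4;2;2]
L+ [5;2;2]
C(4,1)∈J2 [5;2;3]
PS(0,3)∈J2 [5;2;4]
R(0,4)∈J1 [5;3;4]
PS(3,4)∈J2 [5;3;5]
mobility = 12 − 6 − 5 = 1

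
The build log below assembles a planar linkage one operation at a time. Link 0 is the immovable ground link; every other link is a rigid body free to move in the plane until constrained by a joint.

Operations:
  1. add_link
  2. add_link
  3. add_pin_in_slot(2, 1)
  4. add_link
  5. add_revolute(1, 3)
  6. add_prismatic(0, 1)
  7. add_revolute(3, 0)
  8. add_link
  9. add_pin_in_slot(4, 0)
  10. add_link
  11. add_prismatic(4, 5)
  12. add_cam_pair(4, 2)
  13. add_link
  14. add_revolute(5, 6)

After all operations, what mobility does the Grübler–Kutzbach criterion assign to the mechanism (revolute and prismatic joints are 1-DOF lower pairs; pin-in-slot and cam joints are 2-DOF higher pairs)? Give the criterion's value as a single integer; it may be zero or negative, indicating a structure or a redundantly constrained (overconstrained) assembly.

M = 5

(L,J1,J2)=(1,0,0); link0 fixed
link1: (2,0,0)
link2: (3,0,0)
PS 2-1 [J2]: (3,0,1)
link3: (4,0,1)
R 1-3 [J1]: (4,1,1)
P 0-1 [J1]: (4,2,1)
R 3-0 [J1]: (4,3,1)
link4: (5,3,1)
PS 4-0 [J2]: (5,3,2)
link5: (6,3,2)
P 4-5 [J1]: (6,4,2)
C 4-2 [J2]: (6,4,3)
link6: (7,4,3)
R 5-6 [J1]: (7,5,3)
Grübler: 3·6 − 2·5 − 3 = 5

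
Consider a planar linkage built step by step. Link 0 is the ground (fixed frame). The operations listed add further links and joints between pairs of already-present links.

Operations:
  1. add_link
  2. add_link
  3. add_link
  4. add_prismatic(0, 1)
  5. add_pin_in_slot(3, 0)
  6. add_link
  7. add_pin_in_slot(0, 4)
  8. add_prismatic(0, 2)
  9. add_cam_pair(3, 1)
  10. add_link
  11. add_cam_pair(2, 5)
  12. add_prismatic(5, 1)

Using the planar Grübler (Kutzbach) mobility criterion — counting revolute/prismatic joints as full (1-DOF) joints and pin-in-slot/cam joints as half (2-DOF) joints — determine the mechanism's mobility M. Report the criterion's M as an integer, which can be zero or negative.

M = 5

link 0 = ground. State L|J1|J2 = 1|0|0
+link1  2|0|0
+link2  3|0|0
+link3  4|0|0
P(0,1) f=1→J1  4|1|0
PS(3,0) f=2→J2  4|1|1
+link4  5|1|1
PS(0,4) f=2→J2  5|1|2
P(0,2) f=1→J1  5|2|2
C(3,1) f=2→J2  5|2|3
+link5  6|2|3
C(2,5) f=2→J2  6|2|4
P(5,1) f=1→J1  6|3|4
M = 3(6−1)−2·3−4 = 15−6−4 = 5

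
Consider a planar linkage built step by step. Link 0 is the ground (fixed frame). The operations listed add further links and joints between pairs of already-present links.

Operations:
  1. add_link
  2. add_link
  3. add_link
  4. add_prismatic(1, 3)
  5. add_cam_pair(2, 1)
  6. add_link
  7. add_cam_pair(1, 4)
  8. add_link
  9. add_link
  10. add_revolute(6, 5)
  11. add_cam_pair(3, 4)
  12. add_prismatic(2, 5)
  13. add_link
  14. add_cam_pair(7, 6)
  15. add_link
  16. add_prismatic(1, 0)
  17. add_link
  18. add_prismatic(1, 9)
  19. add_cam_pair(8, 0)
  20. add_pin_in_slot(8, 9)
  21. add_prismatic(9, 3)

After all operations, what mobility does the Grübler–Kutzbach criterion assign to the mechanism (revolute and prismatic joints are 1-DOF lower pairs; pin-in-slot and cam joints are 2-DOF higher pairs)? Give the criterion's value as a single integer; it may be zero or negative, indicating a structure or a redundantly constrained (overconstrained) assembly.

M = 9

L=1 J1=0 J2=0
add link → L=2 J1=0 J2=0
add link → L=3 J1=0 J2=0
add link → L=4 J1=0 J2=0
P@1,3 dof=1 J1 → L=4 J1=1 J2=0
C@2,1 dof=2 J2 → L=4 J1=1 J2=1
add link → L=5 J1=1 J2=1
C@1,4 dof=2 J2 → L=5 J1=1 J2=2
add link → L=6 J1=1 J2=2
add link → L=7 J1=1 J2=2
R@6,5 dof=1 J1 → L=7 J1=2 J2=2
C@3,4 dof=2 J2 → L=7 J1=2 J2=3
P@2,5 dof=1 J1 → L=7 J1=3 J2=3
add link → L=8 J1=3 J2=3
C@7,6 dof=2 J2 → L=8 J1=3 J2=4
add link → L=9 J1=3 J2=4
P@1,0 dof=1 J1 → L=9 J1=4 J2=4
add link → L=10 J1=4 J2=4
P@1,9 dof=1 J1 → L=10 J1=5 J2=4
C@8,0 dof=2 J2 → L=10 J1=5 J2=5
PS@8,9 dof=2 J2 → L=10 J1=5 J2=6
P@9,3 dof=1 J1 → L=10 J1=6 J2=6
M=3(L−1)−2J1−J2=3·9−2·6−6=9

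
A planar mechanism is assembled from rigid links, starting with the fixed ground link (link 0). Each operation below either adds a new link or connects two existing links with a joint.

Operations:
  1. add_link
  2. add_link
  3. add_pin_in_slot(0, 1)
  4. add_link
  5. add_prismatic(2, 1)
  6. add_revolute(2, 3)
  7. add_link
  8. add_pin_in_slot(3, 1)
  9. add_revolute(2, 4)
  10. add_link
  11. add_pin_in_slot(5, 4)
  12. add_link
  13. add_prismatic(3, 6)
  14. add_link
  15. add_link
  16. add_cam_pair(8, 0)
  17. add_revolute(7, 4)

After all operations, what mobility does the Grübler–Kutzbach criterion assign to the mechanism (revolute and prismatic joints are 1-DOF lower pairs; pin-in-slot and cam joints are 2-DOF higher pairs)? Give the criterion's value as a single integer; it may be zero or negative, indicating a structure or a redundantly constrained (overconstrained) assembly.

[1;0;0] (link 0 is ground)
L+ [2;0;0]
L+ [3;0;0]
PS(0,1)∈J2 [3;0;1]
L+ [4;0;1]
P(2,1)∈J1 [4;1;1]
R(2,3)∈J1 [4;2;1]
L+ [5;2;1]
PS(3,1)∈J2 [5;2;2]
R(2,4)∈J1 [5;3;2]
L+ [6;3;2]
PS(5,4)∈J2 [6;3;3]
L+ [7;3;3]
P(3,6)∈J1 [7;4;3]
L+ [8;4;3]
L+ [9;4;3]
C(8,0)∈J2 [9;4;4]
R(7,4)∈J1 [9;5;4]
mobility = 24 − 10 − 4 = 10

M = 10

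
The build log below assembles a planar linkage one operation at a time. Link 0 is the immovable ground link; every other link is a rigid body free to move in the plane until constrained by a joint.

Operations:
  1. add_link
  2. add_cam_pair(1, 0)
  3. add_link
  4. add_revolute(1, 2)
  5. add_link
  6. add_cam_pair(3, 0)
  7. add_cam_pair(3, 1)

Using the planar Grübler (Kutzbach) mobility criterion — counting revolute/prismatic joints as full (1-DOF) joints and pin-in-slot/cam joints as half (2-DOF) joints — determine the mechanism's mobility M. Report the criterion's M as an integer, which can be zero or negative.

link 0 = ground. State L|J1|J2 = 1|0|0
+link1  2|0|0
C(1,0) f=2→J2  2|0|1
+link2  3|0|1
R(1,2) f=1→J1  3|1|1
+link3  4|1|1
C(3,0) f=2→J2  4|1|2
C(3,1) f=2→J2  4|1|3
M = 3(4−1)−2·1−3 = 9−2−3 = 4

M = 4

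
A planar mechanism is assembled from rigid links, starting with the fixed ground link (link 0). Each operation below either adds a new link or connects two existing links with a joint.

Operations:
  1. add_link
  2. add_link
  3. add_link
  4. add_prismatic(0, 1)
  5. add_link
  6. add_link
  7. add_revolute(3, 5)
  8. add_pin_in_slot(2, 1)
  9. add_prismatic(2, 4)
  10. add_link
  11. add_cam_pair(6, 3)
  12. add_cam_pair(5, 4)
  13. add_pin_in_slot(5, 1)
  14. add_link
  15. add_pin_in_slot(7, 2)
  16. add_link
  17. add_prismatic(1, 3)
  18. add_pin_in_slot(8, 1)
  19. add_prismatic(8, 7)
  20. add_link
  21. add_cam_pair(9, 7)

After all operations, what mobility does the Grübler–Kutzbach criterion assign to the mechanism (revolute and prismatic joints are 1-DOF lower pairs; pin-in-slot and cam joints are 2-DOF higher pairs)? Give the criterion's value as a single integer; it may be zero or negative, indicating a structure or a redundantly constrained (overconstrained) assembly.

L=1 J1=0 J2=0
add link → L=2 J1=0 J2=0
add link → L=3 J1=0 J2=0
add link → L=4 J1=0 J2=0
P@0,1 dof=1 J1 → L=4 J1=1 J2=0
add link → L=5 J1=1 J2=0
add link → L=6 J1=1 J2=0
R@3,5 dof=1 J1 → L=6 J1=2 J2=0
PS@2,1 dof=2 J2 → L=6 J1=2 J2=1
P@2,4 dof=1 J1 → L=6 J1=3 J2=1
add link → L=7 J1=3 J2=1
C@6,3 dof=2 J2 → L=7 J1=3 J2=2
C@5,4 dof=2 J2 → L=7 J1=3 J2=3
PS@5,1 dof=2 J2 → L=7 J1=3 J2=4
add link → L=8 J1=3 J2=4
PS@7,2 dof=2 J2 → L=8 J1=3 J2=5
add link → L=9 J1=3 J2=5
P@1,3 dof=1 J1 → L=9 J1=4 J2=5
PS@8,1 dof=2 J2 → L=9 J1=4 J2=6
P@8,7 dof=1 J1 → L=9 J1=5 J2=6
add link → L=10 J1=5 J2=6
C@9,7 dof=2 J2 → L=10 J1=5 J2=7
M=3(L−1)−2J1−J2=3·9−2·5−7=10

M = 10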